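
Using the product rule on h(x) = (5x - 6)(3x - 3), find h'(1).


Let u(x) = 5x - 6 and v(x) = 3x - 3
u'(x) = 5
v'(x) = 3
Product rule: h'(x) = u'(x)*v(x) + u(x)*v'(x)
= 5 * (3x - 3) + (5x - 6) * 3
At x = 1:
u(1) = 5 * 1 - 6 = -1
v(1) = 3 * 1 - 3 = 0
h'(1) = 5 * 0 + (-1) * 3
= 0 - 3
= -3

-3


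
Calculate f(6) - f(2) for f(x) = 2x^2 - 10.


Net change = f(b) - f(a)
f(x) = 2x^2 - 10
Compute f(6):
f(6) = 2 * 6^2 + 0 * 6 - 10
= 72 + 0 - 10
= 62
Compute f(2):
f(2) = 2 * 2^2 + 0 * 2 - 10
= 8 + 0 - 10
= -2
Net change = 62 - (-2) = 64

64


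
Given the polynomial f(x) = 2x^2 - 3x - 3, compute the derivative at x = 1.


Differentiate term by term using power and sum rules:
f(x) = 2x^2 - 3x - 3
f'(x) = 4x - 3
Substitute x = 1:
f'(1) = 4 * 1 - 3
= 4 - 3
= 1

1


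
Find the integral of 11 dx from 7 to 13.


The integral of a constant k over [a, b] equals k * (b - a).
integral from 7 to 13 of 11 dx
= 11 * (13 - 7)
= 11 * 6
= 66

66


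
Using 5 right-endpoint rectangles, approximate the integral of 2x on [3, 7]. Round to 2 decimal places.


Right Riemann sum uses right endpoints of each subinterval.
Interval: [3, 7], n = 5
dx = (7 - 3) / 5 = 4/5
Right endpoints: [19/5, 23/5, 27/5, 31/5, 7]
f values: [38/5, 46/5, 54/5, 62/5, 14]
Sum = dx * (sum of f values)
= 4/5 * 54
= 216/5 = 43.20

43.20


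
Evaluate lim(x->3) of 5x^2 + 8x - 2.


Since polynomials are continuous, we use direct substitution.
lim(x->3) of 5x^2 + 8x - 2
= 5 * 3^2 + 8 * 3 - 2
= 45 + 24 - 2
= 67

67


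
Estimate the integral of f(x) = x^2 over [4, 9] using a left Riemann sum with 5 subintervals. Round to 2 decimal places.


Left Riemann sum uses left endpoints of each subinterval.
Interval: [4, 9], n = 5
dx = (9 - 4) / 5 = 1
Left endpoints: [4, 5, 6, 7, 8]
f values: [16, 25, 36, 49, 64]
Sum = dx * (sum of f values)
= 1 * 190
= 190 = 190.00

190.00


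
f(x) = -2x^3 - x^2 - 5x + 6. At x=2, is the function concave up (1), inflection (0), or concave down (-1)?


Concavity is determined by the sign of f''(x).
f(x) = -2x^3 - x^2 - 5x + 6
f'(x) = -6x^2 - 2x - 5
f''(x) = -12x - 2
f''(2) = -12 * 2 - 2
= -24 - 2
= -26
Since f''(2) < 0, the function is concave down (-1)

-1


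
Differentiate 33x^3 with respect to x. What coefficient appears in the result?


We apply the power rule: d/dx [ax^n] = a*n * x^(n-1)
d/dx [33x^3]
= 33 * 3 * x^(3-1)
= 99x^2
The coefficient is 99

99


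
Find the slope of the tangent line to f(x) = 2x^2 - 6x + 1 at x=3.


The slope of the tangent line equals f'(x) at the point.
f(x) = 2x^2 - 6x + 1
f'(x) = 4x - 6
At x = 3:
f'(3) = 4 * 3 - 6
= 12 - 6
= 6

6


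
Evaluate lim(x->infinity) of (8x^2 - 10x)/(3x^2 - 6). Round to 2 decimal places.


For limits at infinity with equal-degree polynomials,
we compare leading coefficients.
Numerator leading term: 8x^2
Denominator leading term: 3x^2
Divide both by x^2:
lim = (8 - 10/x) / (3 - 6/x^2)
As x -> infinity, the 1/x and 1/x^2 terms vanish:
= 8/3 ≈ 2.67

2.67


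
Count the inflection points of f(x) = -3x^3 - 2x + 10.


Inflection points occur where f''(x) = 0 and concavity changes.
f(x) = -3x^3 - 2x + 10
f'(x) = -9x^2 - 2
f''(x) = -18x
Set f''(x) = 0:
-18x = 0
x = 0 / (-18) = 0
Since f''(x) is linear (degree 1), it changes sign at this point.
Therefore there is exactly 1 inflection point.

1


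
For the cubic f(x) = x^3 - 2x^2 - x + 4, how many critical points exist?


Find where f'(x) = 0:
f(x) = x^3 - 2x^2 - x + 4
f'(x) = 3x^2 - 4x - 1
This is a quadratic in x. Use the discriminant to count real roots.
Discriminant = (-4)^2 - 4 * 3 * (-1)
= 16 - (-12)
= 28
Since discriminant > 0, f'(x) = 0 has 2 real solutions.
Number of critical points: 2

2


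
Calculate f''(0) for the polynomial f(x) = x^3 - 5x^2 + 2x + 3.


First derivative:
f'(x) = 3x^2 - 10x + 2
Second derivative:
f''(x) = 6x - 10
Substitute x = 0:
f''(0) = 6 * 0 - 10
= 0 - 10
= -10

-10


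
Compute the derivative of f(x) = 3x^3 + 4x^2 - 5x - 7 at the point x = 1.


Differentiate f(x) = 3x^3 + 4x^2 - 5x - 7 term by term:
f'(x) = 9x^2 + 8x - 5
Substitute x = 1:
f'(1) = 9 * 1^2 + 8 * 1 - 5
= 9 + 8 - 5
= 12

12


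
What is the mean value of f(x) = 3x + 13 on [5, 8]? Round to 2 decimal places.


Average value = 1/(b-a) * integral from a to b of f(x) dx
First compute the integral of 3x + 13:
F(x) = (3/2)x^2 + 13x
F(8) = 3/2 * 64 + 13 * 8 = 200
F(5) = 3/2 * 25 + 13 * 5 = 205/2
Integral = 200 - 205/2 = 195/2
Average = (195/2) / (8 - 5) = (195/2) / 3
= 65/2 = 32.50

32.50


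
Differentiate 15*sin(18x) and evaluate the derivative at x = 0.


Apply the chain rule to differentiate 15*sin(18x):
d/dx [15*sin(18x)]
= 15 * cos(18x) * d/dx(18x)
= 15 * 18 * cos(18x)
= 270 * cos(18x)
Evaluate at x = 0:
= 270 * cos(0)
= 270 * 1
= 270

270


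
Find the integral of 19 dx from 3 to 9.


The integral of a constant k over [a, b] equals k * (b - a).
integral from 3 to 9 of 19 dx
= 19 * (9 - 3)
= 19 * 6
= 114

114


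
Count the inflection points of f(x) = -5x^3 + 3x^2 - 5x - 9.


Inflection points occur where f''(x) = 0 and concavity changes.
f(x) = -5x^3 + 3x^2 - 5x - 9
f'(x) = -15x^2 + 6x - 5
f''(x) = -30x + 6
Set f''(x) = 0:
-30x + 6 = 0
x = -6 / (-30) = 1/5
Since f''(x) is linear (degree 1), it changes sign at this point.
Therefore there is exactly 1 inflection point.

1


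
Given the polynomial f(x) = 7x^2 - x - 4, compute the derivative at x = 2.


Differentiate term by term using power and sum rules:
f(x) = 7x^2 - x - 4
f'(x) = 14x - 1
Substitute x = 2:
f'(2) = 14 * 2 - 1
= 28 - 1
= 27

27


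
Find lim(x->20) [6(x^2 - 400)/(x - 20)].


Direct substitution gives 0/0, so we factor the numerator.
Factor: 6(x^2 - 400) = 6 * (x - 20)(x + 20)
Cancel the common factor (x - 20):
6(x^2 - 400)/(x - 20) = 6 * (x + 20)
Now substitute x = 20:
= 6 * (20 + 20) = 240

240


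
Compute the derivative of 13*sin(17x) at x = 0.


Apply the chain rule to differentiate 13*sin(17x):
d/dx [13*sin(17x)]
= 13 * cos(17x) * d/dx(17x)
= 13 * 17 * cos(17x)
= 221 * cos(17x)
Evaluate at x = 0:
= 221 * cos(0)
= 221 * 1
= 221

221


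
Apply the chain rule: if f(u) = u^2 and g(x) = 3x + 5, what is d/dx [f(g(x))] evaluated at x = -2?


Using the chain rule: (f(g(x)))' = f'(g(x)) * g'(x)
First, find g(-2):
g(-2) = 3 * (-2) + 5 = -1
Next, f'(u) = 2u
And g'(x) = 3
So f'(g(-2)) * g'(-2)
= 2 * (-1) * 3
= -6

-6


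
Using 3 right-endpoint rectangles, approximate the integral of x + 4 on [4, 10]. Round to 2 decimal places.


Right Riemann sum uses right endpoints of each subinterval.
Interval: [4, 10], n = 3
dx = (10 - 4) / 3 = 2
Right endpoints: [6, 8, 10]
f values: [10, 12, 14]
Sum = dx * (sum of f values)
= 2 * 36
= 72 = 72.00

72.00


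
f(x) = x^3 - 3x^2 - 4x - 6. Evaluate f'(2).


Differentiate f(x) = x^3 - 3x^2 - 4x - 6 term by term:
f'(x) = 3x^2 - 6x - 4
Substitute x = 2:
f'(2) = 3 * 2^2 - 6 * 2 - 4
= 12 - 12 - 4
= -4

-4


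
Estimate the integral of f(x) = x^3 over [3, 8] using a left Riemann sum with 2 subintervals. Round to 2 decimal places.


Left Riemann sum uses left endpoints of each subinterval.
Interval: [3, 8], n = 2
dx = (8 - 3) / 2 = 5/2
Left endpoints: [3, 11/2]
f values: [27, 1331/8]
Sum = dx * (sum of f values)
= 5/2 * 1547/8
= 7735/16 ≈ 483.44

483.44


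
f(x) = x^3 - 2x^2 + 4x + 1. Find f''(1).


First derivative:
f'(x) = 3x^2 - 4x + 4
Second derivative:
f''(x) = 6x - 4
Substitute x = 1:
f''(1) = 6 * 1 - 4
= 6 - 4
= 2

2


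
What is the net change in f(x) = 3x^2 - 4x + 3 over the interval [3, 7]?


Net change = f(b) - f(a)
f(x) = 3x^2 - 4x + 3
Compute f(7):
f(7) = 3 * 7^2 - 4 * 7 + 3
= 147 - 28 + 3
= 122
Compute f(3):
f(3) = 3 * 3^2 - 4 * 3 + 3
= 27 - 12 + 3
= 18
Net change = 122 - 18 = 104

104


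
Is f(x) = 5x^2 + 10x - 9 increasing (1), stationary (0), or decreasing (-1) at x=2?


Compute f'(x) to determine behavior:
f'(x) = 10x + 10
f'(2) = 10 * 2 + 10
= 20 + 10
= 30
Since f'(2) > 0, the function is increasing (1)

1


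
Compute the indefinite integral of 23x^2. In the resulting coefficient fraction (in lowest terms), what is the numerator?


Apply the power rule for integration:
integral of ax^n dx = a/(n+1) * x^(n+1) + C
integral of 23x^2 dx
= 23/3 * x^3 + C
The coefficient in lowest terms is 23/3, and its numerator is 23

23


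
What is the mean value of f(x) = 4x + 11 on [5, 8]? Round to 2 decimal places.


Average value = 1/(b-a) * integral from a to b of f(x) dx
First compute the integral of 4x + 11:
F(x) = 2x^2 + 11x
F(8) = 2 * 64 + 11 * 8 = 216
F(5) = 2 * 25 + 11 * 5 = 105
Integral = 216 - 105 = 111
Average = 111 / (8 - 5) = 111 / 3
= 37 = 37.00

37.00


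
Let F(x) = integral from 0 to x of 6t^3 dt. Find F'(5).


By the Fundamental Theorem of Calculus (Part 1):
If F(x) = integral from 0 to x of f(t) dt, then F'(x) = f(x)
Here f(t) = 6t^3
So F'(x) = 6x^3
Evaluate at x = 5:
F'(5) = 6 * 5^3
= 6 * 125
= 750

750


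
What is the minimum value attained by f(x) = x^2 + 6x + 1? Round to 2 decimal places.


For a quadratic f(x) = ax^2 + bx + c with a > 0, the minimum is at the vertex.
Vertex x-coordinate: x = -b/(2a)
x = -(6) / (2 * 1)
x = -6/2 = -3
Substitute back to find the minimum value:
f(-3) = 1 * (-3)^2 + 6 * (-3) + 1
= 9 - 18 + 1
= -8 = -8.00

-8.00


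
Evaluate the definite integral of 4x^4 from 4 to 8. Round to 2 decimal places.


Find the antiderivative of 4x^4:
F(x) = 4/5 * x^5
Apply the Fundamental Theorem of Calculus:
F(8) - F(4)
= 4/5 * 8^5 - 4/5 * 4^5
= 4/5 * (32768 - 1024)
= 4/5 * 31744
= 126976/5 = 25395.20

25395.20


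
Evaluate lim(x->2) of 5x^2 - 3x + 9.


Since polynomials are continuous, we use direct substitution.
lim(x->2) of 5x^2 - 3x + 9
= 5 * 2^2 - 3 * 2 + 9
= 20 - 6 + 9
= 23

23


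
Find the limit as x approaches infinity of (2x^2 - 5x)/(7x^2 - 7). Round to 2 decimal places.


For limits at infinity with equal-degree polynomials,
we compare leading coefficients.
Numerator leading term: 2x^2
Denominator leading term: 7x^2
Divide both by x^2:
lim = (2 - 5/x) / (7 - 7/x^2)
As x -> infinity, the 1/x and 1/x^2 terms vanish:
= 2/7 ≈ 0.29

0.29


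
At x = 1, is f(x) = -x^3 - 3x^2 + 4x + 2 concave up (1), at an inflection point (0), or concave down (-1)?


Concavity is determined by the sign of f''(x).
f(x) = -x^3 - 3x^2 + 4x + 2
f'(x) = -3x^2 - 6x + 4
f''(x) = -6x - 6
f''(1) = -6 * 1 - 6
= -6 - 6
= -12
Since f''(1) < 0, the function is concave down (-1)

-1


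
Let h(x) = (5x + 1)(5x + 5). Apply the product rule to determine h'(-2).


Let u(x) = 5x + 1 and v(x) = 5x + 5
u'(x) = 5
v'(x) = 5
Product rule: h'(x) = u'(x)*v(x) + u(x)*v'(x)
= 5 * (5x + 5) + (5x + 1) * 5
At x = -2:
u(-2) = 5 * (-2) + 1 = -9
v(-2) = 5 * (-2) + 5 = -5
h'(-2) = 5 * (-5) + (-9) * 5
= -25 - 45
= -70

-70


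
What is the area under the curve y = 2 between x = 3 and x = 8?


The area under a constant function y = 2 is a rectangle.
Width = 8 - 3 = 5
Height = 2
Area = width * height
= 5 * 2
= 10

10


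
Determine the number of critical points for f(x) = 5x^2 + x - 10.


Find where f'(x) = 0:
f'(x) = 10x + 1
Set f'(x) = 0:
10x + 1 = 0
x = -1 / 10 = -1/10
This is a linear equation in x, so there is exactly one solution.
Number of critical points: 1

1


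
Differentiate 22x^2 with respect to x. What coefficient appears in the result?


We apply the power rule: d/dx [ax^n] = a*n * x^(n-1)
d/dx [22x^2]
= 22 * 2 * x^(2-1)
= 44x
The coefficient is 44

44


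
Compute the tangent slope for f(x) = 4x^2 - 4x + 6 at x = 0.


The slope of the tangent line equals f'(x) at the point.
f(x) = 4x^2 - 4x + 6
f'(x) = 8x - 4
At x = 0:
f'(0) = 8 * 0 - 4
= 0 - 4
= -4

-4


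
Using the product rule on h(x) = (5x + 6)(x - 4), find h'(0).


Let u(x) = 5x + 6 and v(x) = x - 4
u'(x) = 5
v'(x) = 1
Product rule: h'(x) = u'(x)*v(x) + u(x)*v'(x)
= 5 * (x - 4) + (5x + 6) * 1
At x = 0:
u(0) = 5 * 0 + 6 = 6
v(0) = 1 * 0 - 4 = -4
h'(0) = 5 * (-4) + 6 * 1
= -20 + 6
= -14

-14


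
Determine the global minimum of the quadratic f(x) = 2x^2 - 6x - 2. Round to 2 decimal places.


For a quadratic f(x) = ax^2 + bx + c with a > 0, the minimum is at the vertex.
Vertex x-coordinate: x = -b/(2a)
x = -(-6) / (2 * 2)
x = 6/4 = 3/2
Substitute back to find the minimum value:
f(3/2) = 2 * (3/2)^2 - 6 * (3/2) - 2
= 9/2 - 9 - 2
= -13/2 = -6.50

-6.50


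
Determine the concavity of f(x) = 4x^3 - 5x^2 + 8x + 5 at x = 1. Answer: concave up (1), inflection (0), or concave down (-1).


Concavity is determined by the sign of f''(x).
f(x) = 4x^3 - 5x^2 + 8x + 5
f'(x) = 12x^2 - 10x + 8
f''(x) = 24x - 10
f''(1) = 24 * 1 - 10
= 24 - 10
= 14
Since f''(1) > 0, the function is concave up (1)

1


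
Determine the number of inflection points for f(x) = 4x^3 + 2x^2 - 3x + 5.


Inflection points occur where f''(x) = 0 and concavity changes.
f(x) = 4x^3 + 2x^2 - 3x + 5
f'(x) = 12x^2 + 4x - 3
f''(x) = 24x + 4
Set f''(x) = 0:
24x + 4 = 0
x = -4 / 24 = -1/6
Since f''(x) is linear (degree 1), it changes sign at this point.
Therefore there is exactly 1 inflection point.

1


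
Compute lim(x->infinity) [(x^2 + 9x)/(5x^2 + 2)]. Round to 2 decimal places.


For limits at infinity with equal-degree polynomials,
we compare leading coefficients.
Numerator leading term: x^2
Denominator leading term: 5x^2
Divide both by x^2:
lim = (1 + 9/x) / (5 + 2/x^2)
As x -> infinity, the 1/x and 1/x^2 terms vanish:
= 1/5 = 0.20

0.20


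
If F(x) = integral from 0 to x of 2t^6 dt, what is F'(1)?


By the Fundamental Theorem of Calculus (Part 1):
If F(x) = integral from 0 to x of f(t) dt, then F'(x) = f(x)
Here f(t) = 2t^6
So F'(x) = 2x^6
Evaluate at x = 1:
F'(1) = 2 * 1^6
= 2 * 1
= 2

2


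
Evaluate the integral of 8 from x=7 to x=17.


The integral of a constant k over [a, b] equals k * (b - a).
integral from 7 to 17 of 8 dx
= 8 * (17 - 7)
= 8 * 10
= 80

80


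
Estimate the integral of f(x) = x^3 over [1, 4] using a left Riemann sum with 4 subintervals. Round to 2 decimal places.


Left Riemann sum uses left endpoints of each subinterval.
Interval: [1, 4], n = 4
dx = (4 - 1) / 4 = 3/4
Left endpoints: [1, 7/4, 5/2, 13/4]
f values: [1, 343/64, 125/8, 2197/64]
Sum = dx * (sum of f values)
= 3/4 * 901/16
= 2703/64 ≈ 42.23

42.23


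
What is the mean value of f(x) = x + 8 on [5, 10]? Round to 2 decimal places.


Average value = 1/(b-a) * integral from a to b of f(x) dx
First compute the integral of x + 8:
F(x) = (1/2)x^2 + 8x
F(10) = 1/2 * 100 + 8 * 10 = 130
F(5) = 1/2 * 25 + 8 * 5 = 105/2
Integral = 130 - 105/2 = 155/2
Average = (155/2) / (10 - 5) = (155/2) / 5
= 31/2 = 15.50

15.50


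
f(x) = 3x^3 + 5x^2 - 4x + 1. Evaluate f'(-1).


Differentiate f(x) = 3x^3 + 5x^2 - 4x + 1 term by term:
f'(x) = 9x^2 + 10x - 4
Substitute x = -1:
f'(-1) = 9 * (-1)^2 + 10 * (-1) - 4
= 9 - 10 - 4
= -5

-5


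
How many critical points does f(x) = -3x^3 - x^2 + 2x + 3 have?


Find where f'(x) = 0:
f(x) = -3x^3 - x^2 + 2x + 3
f'(x) = -9x^2 - 2x + 2
This is a quadratic in x. Use the discriminant to count real roots.
Discriminant = (-2)^2 - 4 * (-9) * 2
= 4 - (-72)
= 76
Since discriminant > 0, f'(x) = 0 has 2 real solutions.
Number of critical points: 2

2


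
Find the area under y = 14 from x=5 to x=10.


The area under a constant function y = 14 is a rectangle.
Width = 10 - 5 = 5
Height = 14
Area = width * height
= 5 * 14
= 70

70


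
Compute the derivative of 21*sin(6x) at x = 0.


Apply the chain rule to differentiate 21*sin(6x):
d/dx [21*sin(6x)]
= 21 * cos(6x) * d/dx(6x)
= 21 * 6 * cos(6x)
= 126 * cos(6x)
Evaluate at x = 0:
= 126 * cos(0)
= 126 * 1
= 126

126


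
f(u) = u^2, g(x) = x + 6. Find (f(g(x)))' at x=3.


Using the chain rule: (f(g(x)))' = f'(g(x)) * g'(x)
First, find g(3):
g(3) = 1 * 3 + 6 = 9
Next, f'(u) = 2u
And g'(x) = 1
So f'(g(3)) * g'(3)
= 2 * 9 * 1
= 18

18


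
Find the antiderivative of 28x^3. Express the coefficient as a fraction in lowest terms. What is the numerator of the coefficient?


Apply the power rule for integration:
integral of ax^n dx = a/(n+1) * x^(n+1) + C
integral of 28x^3 dx
= 28/4 * x^4 + C
= 7 * x^4 + C
The coefficient in lowest terms is 7 = 7/1, so its numerator is 7

7


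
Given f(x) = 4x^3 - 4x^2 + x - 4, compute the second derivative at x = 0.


First derivative:
f'(x) = 12x^2 - 8x + 1
Second derivative:
f''(x) = 24x - 8
Substitute x = 0:
f''(0) = 24 * 0 - 8
= 0 - 8
= -8

-8


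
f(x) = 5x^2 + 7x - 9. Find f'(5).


Differentiate term by term using power and sum rules:
f(x) = 5x^2 + 7x - 9
f'(x) = 10x + 7
Substitute x = 5:
f'(5) = 10 * 5 + 7
= 50 + 7
= 57

57


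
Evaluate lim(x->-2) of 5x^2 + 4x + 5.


Since polynomials are continuous, we use direct substitution.
lim(x->-2) of 5x^2 + 4x + 5
= 5 * (-2)^2 + 4 * (-2) + 5
= 20 - 8 + 5
= 17

17


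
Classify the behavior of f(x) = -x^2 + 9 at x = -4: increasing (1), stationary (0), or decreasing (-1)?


Compute f'(x) to determine behavior:
f'(x) = -2x
f'(-4) = -2 * (-4) + 0
= 8 + 0
= 8
Since f'(-4) > 0, the function is increasing (1)

1


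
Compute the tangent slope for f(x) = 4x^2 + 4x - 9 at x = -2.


The slope of the tangent line equals f'(x) at the point.
f(x) = 4x^2 + 4x - 9
f'(x) = 8x + 4
At x = -2:
f'(-2) = 8 * (-2) + 4
= -16 + 4
= -12

-12


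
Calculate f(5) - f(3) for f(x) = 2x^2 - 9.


Net change = f(b) - f(a)
f(x) = 2x^2 - 9
Compute f(5):
f(5) = 2 * 5^2 + 0 * 5 - 9
= 50 + 0 - 9
= 41
Compute f(3):
f(3) = 2 * 3^2 + 0 * 3 - 9
= 18 + 0 - 9
= 9
Net change = 41 - 9 = 32

32


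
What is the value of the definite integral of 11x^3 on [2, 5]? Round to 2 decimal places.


Find the antiderivative of 11x^3:
F(x) = 11/4 * x^4
Apply the Fundamental Theorem of Calculus:
F(5) - F(2)
= 11/4 * 5^4 - 11/4 * 2^4
= 11/4 * (625 - 16)
= 11/4 * 609
= 6699/4 = 1674.75

1674.75


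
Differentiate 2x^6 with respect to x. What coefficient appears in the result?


We apply the power rule: d/dx [ax^n] = a*n * x^(n-1)
d/dx [2x^6]
= 2 * 6 * x^(6-1)
= 12x^5
The coefficient is 12

12


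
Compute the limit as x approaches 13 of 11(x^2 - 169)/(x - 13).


Direct substitution gives 0/0, so we factor the numerator.
Factor: 11(x^2 - 169) = 11 * (x - 13)(x + 13)
Cancel the common factor (x - 13):
11(x^2 - 169)/(x - 13) = 11 * (x + 13)
Now substitute x = 13:
= 11 * (13 + 13) = 286

286


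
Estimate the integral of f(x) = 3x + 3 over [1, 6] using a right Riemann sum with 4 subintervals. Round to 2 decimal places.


Right Riemann sum uses right endpoints of each subinterval.
Interval: [1, 6], n = 4
dx = (6 - 1) / 4 = 5/4
Right endpoints: [9/4, 7/2, 19/4, 6]
f values: [39/4, 27/2, 69/4, 21]
Sum = dx * (sum of f values)
= 5/4 * 123/2
= 615/8 ≈ 76.88

76.88


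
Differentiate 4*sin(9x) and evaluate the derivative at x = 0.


Apply the chain rule to differentiate 4*sin(9x):
d/dx [4*sin(9x)]
= 4 * cos(9x) * d/dx(9x)
= 4 * 9 * cos(9x)
= 36 * cos(9x)
Evaluate at x = 0:
= 36 * cos(0)
= 36 * 1
= 36

36


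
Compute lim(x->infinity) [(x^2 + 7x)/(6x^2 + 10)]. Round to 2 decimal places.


For limits at infinity with equal-degree polynomials,
we compare leading coefficients.
Numerator leading term: x^2
Denominator leading term: 6x^2
Divide both by x^2:
lim = (1 + 7/x) / (6 + 10/x^2)
As x -> infinity, the 1/x and 1/x^2 terms vanish:
= 1/6 ≈ 0.17

0.17


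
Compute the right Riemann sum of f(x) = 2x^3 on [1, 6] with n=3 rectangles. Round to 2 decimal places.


Right Riemann sum uses right endpoints of each subinterval.
Interval: [1, 6], n = 3
dx = (6 - 1) / 3 = 5/3
Right endpoints: [8/3, 13/3, 6]
f values: [1024/27, 4394/27, 432]
Sum = dx * (sum of f values)
= 5/3 * 1898/3
= 9490/9 ≈ 1054.44

1054.44


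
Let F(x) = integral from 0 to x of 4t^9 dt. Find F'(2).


By the Fundamental Theorem of Calculus (Part 1):
If F(x) = integral from 0 to x of f(t) dt, then F'(x) = f(x)
Here f(t) = 4t^9
So F'(x) = 4x^9
Evaluate at x = 2:
F'(2) = 4 * 2^9
= 4 * 512
= 2048

2048


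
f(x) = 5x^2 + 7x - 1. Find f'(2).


Differentiate term by term using power and sum rules:
f(x) = 5x^2 + 7x - 1
f'(x) = 10x + 7
Substitute x = 2:
f'(2) = 10 * 2 + 7
= 20 + 7
= 27

27


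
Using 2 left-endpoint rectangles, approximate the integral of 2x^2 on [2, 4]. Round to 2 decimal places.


Left Riemann sum uses left endpoints of each subinterval.
Interval: [2, 4], n = 2
dx = (4 - 2) / 2 = 1
Left endpoints: [2, 3]
f values: [8, 18]
Sum = dx * (sum of f values)
= 1 * 26
= 26 = 26.00

26.00


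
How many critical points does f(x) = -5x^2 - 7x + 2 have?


Find where f'(x) = 0:
f'(x) = -10x - 7
Set f'(x) = 0:
-10x - 7 = 0
x = 7 / (-10) = -7/10
This is a linear equation in x, so there is exactly one solution.
Number of critical points: 1

1


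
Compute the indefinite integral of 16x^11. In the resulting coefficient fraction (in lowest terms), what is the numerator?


Apply the power rule for integration:
integral of ax^n dx = a/(n+1) * x^(n+1) + C
integral of 16x^11 dx
= 16/12 * x^12 + C
= 4/3 * x^12 + C
The coefficient in lowest terms is 4/3, and its numerator is 4

4


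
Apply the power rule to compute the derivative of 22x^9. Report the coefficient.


We apply the power rule: d/dx [ax^n] = a*n * x^(n-1)
d/dx [22x^9]
= 22 * 9 * x^(9-1)
= 198x^8
The coefficient is 198

198


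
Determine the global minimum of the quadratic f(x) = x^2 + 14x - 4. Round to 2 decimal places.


For a quadratic f(x) = ax^2 + bx + c with a > 0, the minimum is at the vertex.
Vertex x-coordinate: x = -b/(2a)
x = -(14) / (2 * 1)
x = -14/2 = -7
Substitute back to find the minimum value:
f(-7) = 1 * (-7)^2 + 14 * (-7) - 4
= 49 - 98 - 4
= -53 = -53.00

-53.00


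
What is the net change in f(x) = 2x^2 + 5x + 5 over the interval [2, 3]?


Net change = f(b) - f(a)
f(x) = 2x^2 + 5x + 5
Compute f(3):
f(3) = 2 * 3^2 + 5 * 3 + 5
= 18 + 15 + 5
= 38
Compute f(2):
f(2) = 2 * 2^2 + 5 * 2 + 5
= 8 + 10 + 5
= 23
Net change = 38 - 23 = 15

15


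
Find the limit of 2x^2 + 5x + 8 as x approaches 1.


Since polynomials are continuous, we use direct substitution.
lim(x->1) of 2x^2 + 5x + 8
= 2 * 1^2 + 5 * 1 + 8
= 2 + 5 + 8
= 15

15


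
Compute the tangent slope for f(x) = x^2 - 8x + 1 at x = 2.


The slope of the tangent line equals f'(x) at the point.
f(x) = x^2 - 8x + 1
f'(x) = 2x - 8
At x = 2:
f'(2) = 2 * 2 - 8
= 4 - 8
= -4

-4


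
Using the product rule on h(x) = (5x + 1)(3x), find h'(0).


Let u(x) = 5x + 1 and v(x) = 3x
u'(x) = 5
v'(x) = 3
Product rule: h'(x) = u'(x)*v(x) + u(x)*v'(x)
= 5 * (3x) + (5x + 1) * 3
At x = 0:
u(0) = 5 * 0 + 1 = 1
v(0) = 3 * 0 + 0 = 0
h'(0) = 5 * 0 + 1 * 3
= 0 + 3
= 3

3


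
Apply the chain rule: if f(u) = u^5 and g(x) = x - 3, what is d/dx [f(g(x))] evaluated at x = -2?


Using the chain rule: (f(g(x)))' = f'(g(x)) * g'(x)
First, find g(-2):
g(-2) = 1 * (-2) - 3 = -5
Next, f'(u) = 5u^4
And g'(x) = 1
So f'(g(-2)) * g'(-2)
= 5 * (-5)^4 * 1
= 5 * 625 * 1
= 3125

3125


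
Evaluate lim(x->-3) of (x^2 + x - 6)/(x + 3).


Direct substitution gives 0/0, so we factor the numerator.
Factor: (x^2 + x - 6) = (x + 3)(x - 2)
Cancel the common factor (x + 3):
(x^2 + x - 6)/(x + 3) = (x - 2)
Now substitute x = -3:
= (-3) - (2) = -5

-5


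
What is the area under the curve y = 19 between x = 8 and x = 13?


The area under a constant function y = 19 is a rectangle.
Width = 13 - 8 = 5
Height = 19
Area = width * height
= 5 * 19
= 95

95


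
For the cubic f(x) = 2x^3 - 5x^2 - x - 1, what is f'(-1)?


Differentiate f(x) = 2x^3 - 5x^2 - x - 1 term by term:
f'(x) = 6x^2 - 10x - 1
Substitute x = -1:
f'(-1) = 6 * (-1)^2 - 10 * (-1) - 1
= 6 + 10 - 1
= 15

15


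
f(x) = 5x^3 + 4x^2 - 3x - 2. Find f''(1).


First derivative:
f'(x) = 15x^2 + 8x - 3
Second derivative:
f''(x) = 30x + 8
Substitute x = 1:
f''(1) = 30 * 1 + 8
= 30 + 8
= 38

38


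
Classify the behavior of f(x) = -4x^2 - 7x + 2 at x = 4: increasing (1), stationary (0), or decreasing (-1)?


Compute f'(x) to determine behavior:
f'(x) = -8x - 7
f'(4) = -8 * 4 - 7
= -32 - 7
= -39
Since f'(4) < 0, the function is decreasing (-1)

-1


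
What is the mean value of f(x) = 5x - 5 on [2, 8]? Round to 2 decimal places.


Average value = 1/(b-a) * integral from a to b of f(x) dx
First compute the integral of 5x - 5:
F(x) = (5/2)x^2 - 5x
F(8) = 5/2 * 64 - 5 * 8 = 120
F(2) = 5/2 * 4 - 5 * 2 = 0
Integral = 120 - 0 = 120
Average = 120 / (8 - 2) = 120 / 6
= 20 = 20.00

20.00


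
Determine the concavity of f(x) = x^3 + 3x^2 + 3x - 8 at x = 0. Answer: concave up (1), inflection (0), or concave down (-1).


Concavity is determined by the sign of f''(x).
f(x) = x^3 + 3x^2 + 3x - 8
f'(x) = 3x^2 + 6x + 3
f''(x) = 6x + 6
f''(0) = 6 * 0 + 6
= 0 + 6
= 6
Since f''(0) > 0, the function is concave up (1)

1


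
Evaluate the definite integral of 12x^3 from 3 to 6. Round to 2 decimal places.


Find the antiderivative of 12x^3:
F(x) = 12/4 * x^4
Apply the Fundamental Theorem of Calculus:
F(6) - F(3)
= 12/4 * 6^4 - 12/4 * 3^4
= 12/4 * (1296 - 81)
= 12/4 * 1215
= 3645 = 3645.00

3645.00


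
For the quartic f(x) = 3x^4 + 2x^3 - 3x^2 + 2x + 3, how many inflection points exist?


Inflection points occur where f''(x) = 0 and concavity changes.
f(x) = 3x^4 + 2x^3 - 3x^2 + 2x + 3
f'(x) = 12x^3 + 6x^2 - 6x + 2
f''(x) = 36x^2 + 12x - 6
This is a quadratic in x. Use the discriminant to count real roots.
Discriminant = (12)^2 - 4 * 36 * (-6)
= 144 - (-864)
= 1008
Since discriminant > 0, f''(x) = 0 has 2 distinct real solutions.
A quadratic with two distinct real roots changes sign at each root, so concavity changes at both.
Number of inflection points: 2

2


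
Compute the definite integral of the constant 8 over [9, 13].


The integral of a constant k over [a, b] equals k * (b - a).
integral from 9 to 13 of 8 dx
= 8 * (13 - 9)
= 8 * 4
= 32

32


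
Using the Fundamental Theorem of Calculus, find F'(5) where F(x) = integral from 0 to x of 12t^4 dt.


By the Fundamental Theorem of Calculus (Part 1):
If F(x) = integral from 0 to x of f(t) dt, then F'(x) = f(x)
Here f(t) = 12t^4
So F'(x) = 12x^4
Evaluate at x = 5:
F'(5) = 12 * 5^4
= 12 * 625
= 7500

7500


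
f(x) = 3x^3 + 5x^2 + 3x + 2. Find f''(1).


First derivative:
f'(x) = 9x^2 + 10x + 3
Second derivative:
f''(x) = 18x + 10
Substitute x = 1:
f''(1) = 18 * 1 + 10
= 18 + 10
= 28

28


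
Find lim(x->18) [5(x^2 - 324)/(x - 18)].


Direct substitution gives 0/0, so we factor the numerator.
Factor: 5(x^2 - 324) = 5 * (x - 18)(x + 18)
Cancel the common factor (x - 18):
5(x^2 - 324)/(x - 18) = 5 * (x + 18)
Now substitute x = 18:
= 5 * (18 + 18) = 180

180


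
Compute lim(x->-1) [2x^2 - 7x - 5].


Since polynomials are continuous, we use direct substitution.
lim(x->-1) of 2x^2 - 7x - 5
= 2 * (-1)^2 - 7 * (-1) - 5
= 2 + 7 - 5
= 4

4


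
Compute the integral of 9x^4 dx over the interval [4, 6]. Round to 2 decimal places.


Find the antiderivative of 9x^4:
F(x) = 9/5 * x^5
Apply the Fundamental Theorem of Calculus:
F(6) - F(4)
= 9/5 * 6^5 - 9/5 * 4^5
= 9/5 * (7776 - 1024)
= 9/5 * 6752
= 60768/5 = 12153.60

12153.60


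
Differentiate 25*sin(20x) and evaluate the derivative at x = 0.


Apply the chain rule to differentiate 25*sin(20x):
d/dx [25*sin(20x)]
= 25 * cos(20x) * d/dx(20x)
= 25 * 20 * cos(20x)
= 500 * cos(20x)
Evaluate at x = 0:
= 500 * cos(0)
= 500 * 1
= 500

500


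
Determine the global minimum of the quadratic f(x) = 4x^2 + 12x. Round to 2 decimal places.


For a quadratic f(x) = ax^2 + bx + c with a > 0, the minimum is at the vertex.
Vertex x-coordinate: x = -b/(2a)
x = -(12) / (2 * 4)
x = -12/8 = -3/2
Substitute back to find the minimum value:
f(-3/2) = 4 * (-3/2)^2 + 12 * (-3/2) + 0
= 9 - 18 + 0
= -9 = -9.00

-9.00


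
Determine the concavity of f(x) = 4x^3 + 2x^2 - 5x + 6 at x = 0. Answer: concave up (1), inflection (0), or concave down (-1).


Concavity is determined by the sign of f''(x).
f(x) = 4x^3 + 2x^2 - 5x + 6
f'(x) = 12x^2 + 4x - 5
f''(x) = 24x + 4
f''(0) = 24 * 0 + 4
= 0 + 4
= 4
Since f''(0) > 0, the function is concave up (1)

1


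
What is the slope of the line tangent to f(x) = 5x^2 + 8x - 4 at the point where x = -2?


The slope of the tangent line equals f'(x) at the point.
f(x) = 5x^2 + 8x - 4
f'(x) = 10x + 8
At x = -2:
f'(-2) = 10 * (-2) + 8
= -20 + 8
= -12

-12


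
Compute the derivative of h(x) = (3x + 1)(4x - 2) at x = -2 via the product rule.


Let u(x) = 3x + 1 and v(x) = 4x - 2
u'(x) = 3
v'(x) = 4
Product rule: h'(x) = u'(x)*v(x) + u(x)*v'(x)
= 3 * (4x - 2) + (3x + 1) * 4
At x = -2:
u(-2) = 3 * (-2) + 1 = -5
v(-2) = 4 * (-2) - 2 = -10
h'(-2) = 3 * (-10) + (-5) * 4
= -30 - 20
= -50

-50


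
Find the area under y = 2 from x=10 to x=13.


The area under a constant function y = 2 is a rectangle.
Width = 13 - 10 = 3
Height = 2
Area = width * height
= 3 * 2
= 6

6


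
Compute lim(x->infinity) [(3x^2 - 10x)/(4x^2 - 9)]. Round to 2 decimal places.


For limits at infinity with equal-degree polynomials,
we compare leading coefficients.
Numerator leading term: 3x^2
Denominator leading term: 4x^2
Divide both by x^2:
lim = (3 - 10/x) / (4 - 9/x^2)
As x -> infinity, the 1/x and 1/x^2 terms vanish:
= 3/4 = 0.75

0.75


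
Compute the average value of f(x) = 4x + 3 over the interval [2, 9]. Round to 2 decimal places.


Average value = 1/(b-a) * integral from a to b of f(x) dx
First compute the integral of 4x + 3:
F(x) = 2x^2 + 3x
F(9) = 2 * 81 + 3 * 9 = 189
F(2) = 2 * 4 + 3 * 2 = 14
Integral = 189 - 14 = 175
Average = 175 / (9 - 2) = 175 / 7
= 25 = 25.00

25.00


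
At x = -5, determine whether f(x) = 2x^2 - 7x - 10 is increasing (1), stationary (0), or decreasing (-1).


Compute f'(x) to determine behavior:
f'(x) = 4x - 7
f'(-5) = 4 * (-5) - 7
= -20 - 7
= -27
Since f'(-5) < 0, the function is decreasing (-1)

-1


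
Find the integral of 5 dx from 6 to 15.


The integral of a constant k over [a, b] equals k * (b - a).
integral from 6 to 15 of 5 dx
= 5 * (15 - 6)
= 5 * 9
= 45

45


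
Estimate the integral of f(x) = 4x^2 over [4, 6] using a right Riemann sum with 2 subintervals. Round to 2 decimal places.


Right Riemann sum uses right endpoints of each subinterval.
Interval: [4, 6], n = 2
dx = (6 - 4) / 2 = 1
Right endpoints: [5, 6]
f values: [100, 144]
Sum = dx * (sum of f values)
= 1 * 244
= 244 = 244.00

244.00


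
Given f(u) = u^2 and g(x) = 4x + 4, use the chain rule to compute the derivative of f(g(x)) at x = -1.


Using the chain rule: (f(g(x)))' = f'(g(x)) * g'(x)
First, find g(-1):
g(-1) = 4 * (-1) + 4 = 0
Next, f'(u) = 2u
And g'(x) = 4
So f'(g(-1)) * g'(-1)
= 2 * 0 * 4
= 0

0


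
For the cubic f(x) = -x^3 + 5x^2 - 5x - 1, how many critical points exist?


Find where f'(x) = 0:
f(x) = -x^3 + 5x^2 - 5x - 1
f'(x) = -3x^2 + 10x - 5
This is a quadratic in x. Use the discriminant to count real roots.
Discriminant = (10)^2 - 4 * (-3) * (-5)
= 100 - 60
= 40
Since discriminant > 0, f'(x) = 0 has 2 real solutions.
Number of critical points: 2

2


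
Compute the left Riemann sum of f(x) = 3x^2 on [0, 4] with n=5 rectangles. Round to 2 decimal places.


Left Riemann sum uses left endpoints of each subinterval.
Interval: [0, 4], n = 5
dx = (4 - 0) / 5 = 4/5
Left endpoints: [0, 4/5, 8/5, 12/5, 16/5]
f values: [0, 48/25, 192/25, 432/25, 768/25]
Sum = dx * (sum of f values)
= 4/5 * 288/5
= 1152/25 = 46.08

46.08


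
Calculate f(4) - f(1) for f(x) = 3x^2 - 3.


Net change = f(b) - f(a)
f(x) = 3x^2 - 3
Compute f(4):
f(4) = 3 * 4^2 + 0 * 4 - 3
= 48 + 0 - 3
= 45
Compute f(1):
f(1) = 3 * 1^2 + 0 * 1 - 3
= 3 + 0 - 3
= 0
Net change = 45 - 0 = 45

45


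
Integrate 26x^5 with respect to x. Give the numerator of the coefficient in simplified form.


Apply the power rule for integration:
integral of ax^n dx = a/(n+1) * x^(n+1) + C
integral of 26x^5 dx
= 26/6 * x^6 + C
= 13/3 * x^6 + C
The coefficient in lowest terms is 13/3, and its numerator is 13

13


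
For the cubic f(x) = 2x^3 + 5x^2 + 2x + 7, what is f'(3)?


Differentiate f(x) = 2x^3 + 5x^2 + 2x + 7 term by term:
f'(x) = 6x^2 + 10x + 2
Substitute x = 3:
f'(3) = 6 * 3^2 + 10 * 3 + 2
= 54 + 30 + 2
= 86

86


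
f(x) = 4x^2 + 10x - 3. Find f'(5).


Differentiate term by term using power and sum rules:
f(x) = 4x^2 + 10x - 3
f'(x) = 8x + 10
Substitute x = 5:
f'(5) = 8 * 5 + 10
= 40 + 10
= 50

50


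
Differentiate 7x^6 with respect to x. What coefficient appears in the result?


We apply the power rule: d/dx [ax^n] = a*n * x^(n-1)
d/dx [7x^6]
= 7 * 6 * x^(6-1)
= 42x^5
The coefficient is 42

42


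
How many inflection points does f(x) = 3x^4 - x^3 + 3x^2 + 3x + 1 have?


Inflection points occur where f''(x) = 0 and concavity changes.
f(x) = 3x^4 - x^3 + 3x^2 + 3x + 1
f'(x) = 12x^3 - 3x^2 + 6x + 3
f''(x) = 36x^2 - 6x + 6
This is a quadratic in x. Use the discriminant to count real roots.
Discriminant = (-6)^2 - 4 * 36 * 6
= 36 - 864
= -828
Since discriminant < 0, f''(x) = 0 has no real solutions.
Number of inflection points: 0

0


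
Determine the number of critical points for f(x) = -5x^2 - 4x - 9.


Find where f'(x) = 0:
f'(x) = -10x - 4
Set f'(x) = 0:
-10x - 4 = 0
x = 4 / (-10) = -2/5
This is a linear equation in x, so there is exactly one solution.
Number of critical points: 1

1


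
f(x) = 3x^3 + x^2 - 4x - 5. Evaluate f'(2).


Differentiate f(x) = 3x^3 + x^2 - 4x - 5 term by term:
f'(x) = 9x^2 + 2x - 4
Substitute x = 2:
f'(2) = 9 * 2^2 + 2 * 2 - 4
= 36 + 4 - 4
= 36

36


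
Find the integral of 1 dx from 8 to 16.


The integral of a constant k over [a, b] equals k * (b - a).
integral from 8 to 16 of 1 dx
= 1 * (16 - 8)
= 1 * 8
= 8

8


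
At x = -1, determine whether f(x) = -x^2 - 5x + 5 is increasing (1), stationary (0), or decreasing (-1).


Compute f'(x) to determine behavior:
f'(x) = -2x - 5
f'(-1) = -2 * (-1) - 5
= 2 - 5
= -3
Since f'(-1) < 0, the function is decreasing (-1)

-1


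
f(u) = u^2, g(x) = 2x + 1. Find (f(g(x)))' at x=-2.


Using the chain rule: (f(g(x)))' = f'(g(x)) * g'(x)
First, find g(-2):
g(-2) = 2 * (-2) + 1 = -3
Next, f'(u) = 2u
And g'(x) = 2
So f'(g(-2)) * g'(-2)
= 2 * (-3) * 2
= -12

-12


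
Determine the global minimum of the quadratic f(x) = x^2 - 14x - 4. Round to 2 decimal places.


For a quadratic f(x) = ax^2 + bx + c with a > 0, the minimum is at the vertex.
Vertex x-coordinate: x = -b/(2a)
x = -(-14) / (2 * 1)
x = 14/2 = 7
Substitute back to find the minimum value:
f(7) = 1 * 7^2 - 14 * 7 - 4
= 49 - 98 - 4
= -53 = -53.00

-53.00


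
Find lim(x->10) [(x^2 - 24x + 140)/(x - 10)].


Direct substitution gives 0/0, so we factor the numerator.
Factor: (x^2 - 24x + 140) = (x - 10)(x - 14)
Cancel the common factor (x - 10):
(x^2 - 24x + 140)/(x - 10) = (x - 14)
Now substitute x = 10:
= (10) - (14) = -4

-4


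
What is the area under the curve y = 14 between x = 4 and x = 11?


The area under a constant function y = 14 is a rectangle.
Width = 11 - 4 = 7
Height = 14
Area = width * height
= 7 * 14
= 98

98


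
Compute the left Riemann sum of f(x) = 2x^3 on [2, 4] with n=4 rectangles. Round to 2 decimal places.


Left Riemann sum uses left endpoints of each subinterval.
Interval: [2, 4], n = 4
dx = (4 - 2) / 4 = 1/2
Left endpoints: [2, 5/2, 3, 7/2]
f values: [16, 125/4, 54, 343/4]
Sum = dx * (sum of f values)
= 1/2 * 187
= 187/2 = 93.50

93.50


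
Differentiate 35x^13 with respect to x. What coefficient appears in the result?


We apply the power rule: d/dx [ax^n] = a*n * x^(n-1)
d/dx [35x^13]
= 35 * 13 * x^(13-1)
= 455x^12
The coefficient is 455

455


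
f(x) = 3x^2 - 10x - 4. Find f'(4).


Differentiate term by term using power and sum rules:
f(x) = 3x^2 - 10x - 4
f'(x) = 6x - 10
Substitute x = 4:
f'(4) = 6 * 4 - 10
= 24 - 10
= 14

14


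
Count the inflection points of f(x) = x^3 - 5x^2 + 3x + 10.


Inflection points occur where f''(x) = 0 and concavity changes.
f(x) = x^3 - 5x^2 + 3x + 10
f'(x) = 3x^2 - 10x + 3
f''(x) = 6x - 10
Set f''(x) = 0:
6x - 10 = 0
x = 10 / 6 = 5/3
Since f''(x) is linear (degree 1), it changes sign at this point.
Therefore there is exactly 1 inflection point.

1


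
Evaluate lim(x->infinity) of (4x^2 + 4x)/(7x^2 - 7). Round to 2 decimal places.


For limits at infinity with equal-degree polynomials,
we compare leading coefficients.
Numerator leading term: 4x^2
Denominator leading term: 7x^2
Divide both by x^2:
lim = (4 + 4/x) / (7 - 7/x^2)
As x -> infinity, the 1/x and 1/x^2 terms vanish:
= 4/7 ≈ 0.57

0.57


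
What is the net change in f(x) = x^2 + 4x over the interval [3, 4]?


Net change = f(b) - f(a)
f(x) = x^2 + 4x
Compute f(4):
f(4) = 1 * 4^2 + 4 * 4 + 0
= 16 + 16 + 0
= 32
Compute f(3):
f(3) = 1 * 3^2 + 4 * 3 + 0
= 9 + 12 + 0
= 21
Net change = 32 - 21 = 11

11


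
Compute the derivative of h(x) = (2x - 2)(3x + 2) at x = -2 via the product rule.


Let u(x) = 2x - 2 and v(x) = 3x + 2
u'(x) = 2
v'(x) = 3
Product rule: h'(x) = u'(x)*v(x) + u(x)*v'(x)
= 2 * (3x + 2) + (2x - 2) * 3
At x = -2:
u(-2) = 2 * (-2) - 2 = -6
v(-2) = 3 * (-2) + 2 = -4
h'(-2) = 2 * (-4) + (-6) * 3
= -8 - 18
= -26

-26


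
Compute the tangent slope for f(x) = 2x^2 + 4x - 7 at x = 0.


The slope of the tangent line equals f'(x) at the point.
f(x) = 2x^2 + 4x - 7
f'(x) = 4x + 4
At x = 0:
f'(0) = 4 * 0 + 4
= 0 + 4
= 4

4


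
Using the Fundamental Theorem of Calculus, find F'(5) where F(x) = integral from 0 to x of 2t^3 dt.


By the Fundamental Theorem of Calculus (Part 1):
If F(x) = integral from 0 to x of f(t) dt, then F'(x) = f(x)
Here f(t) = 2t^3
So F'(x) = 2x^3
Evaluate at x = 5:
F'(5) = 2 * 5^3
= 2 * 125
= 250

250


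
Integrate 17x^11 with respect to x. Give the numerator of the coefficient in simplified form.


Apply the power rule for integration:
integral of ax^n dx = a/(n+1) * x^(n+1) + C
integral of 17x^11 dx
= 17/12 * x^12 + C
The coefficient in lowest terms is 17/12, and its numerator is 17

17


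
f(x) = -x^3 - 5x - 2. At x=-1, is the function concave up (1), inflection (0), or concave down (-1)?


Concavity is determined by the sign of f''(x).
f(x) = -x^3 - 5x - 2
f'(x) = -3x^2 - 5
f''(x) = -6x
f''(-1) = -6 * (-1) + 0
= 6 + 0
= 6
Since f''(-1) > 0, the function is concave up (1)

1


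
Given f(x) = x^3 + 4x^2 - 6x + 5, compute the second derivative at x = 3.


First derivative:
f'(x) = 3x^2 + 8x - 6
Second derivative:
f''(x) = 6x + 8
Substitute x = 3:
f''(3) = 6 * 3 + 8
= 18 + 8
= 26

26


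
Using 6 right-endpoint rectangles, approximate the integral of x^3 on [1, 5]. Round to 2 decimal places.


Right Riemann sum uses right endpoints of each subinterval.
Interval: [1, 5], n = 6
dx = (5 - 1) / 6 = 2/3
Right endpoints: [5/3, 7/3, 3, 11/3, 13/3, 5]
f values: [125/27, 343/27, 27, 1331/27, 2197/27, 125]
Sum = dx * (sum of f values)
= 2/3 * 300
= 200 = 200.00

200.00


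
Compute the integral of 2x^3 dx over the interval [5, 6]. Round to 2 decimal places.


Find the antiderivative of 2x^3:
F(x) = 2/4 * x^4
Apply the Fundamental Theorem of Calculus:
F(6) - F(5)
= 2/4 * 6^4 - 2/4 * 5^4
= 2/4 * (1296 - 625)
= 2/4 * 671
= 671/2 = 335.50

335.50


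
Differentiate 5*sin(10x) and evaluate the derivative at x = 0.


Apply the chain rule to differentiate 5*sin(10x):
d/dx [5*sin(10x)]
= 5 * cos(10x) * d/dx(10x)
= 5 * 10 * cos(10x)
= 50 * cos(10x)
Evaluate at x = 0:
= 50 * cos(0)
= 50 * 1
= 50

50


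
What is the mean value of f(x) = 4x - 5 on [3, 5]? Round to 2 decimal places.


Average value = 1/(b-a) * integral from a to b of f(x) dx
First compute the integral of 4x - 5:
F(x) = 2x^2 - 5x
F(5) = 2 * 25 - 5 * 5 = 25
F(3) = 2 * 9 - 5 * 3 = 3
Integral = 25 - 3 = 22
Average = 22 / (5 - 3) = 22 / 2
= 11 = 11.00

11.00


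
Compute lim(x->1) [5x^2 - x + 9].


Since polynomials are continuous, we use direct substitution.
lim(x->1) of 5x^2 - x + 9
= 5 * 1^2 - 1 * 1 + 9
= 5 - 1 + 9
= 13

13


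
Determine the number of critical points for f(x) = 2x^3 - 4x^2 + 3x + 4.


Find where f'(x) = 0:
f(x) = 2x^3 - 4x^2 + 3x + 4
f'(x) = 6x^2 - 8x + 3
This is a quadratic in x. Use the discriminant to count real roots.
Discriminant = (-8)^2 - 4 * 6 * 3
= 64 - 72
= -8
Since discriminant < 0, f'(x) = 0 has no real solutions.
Number of critical points: 0

0
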